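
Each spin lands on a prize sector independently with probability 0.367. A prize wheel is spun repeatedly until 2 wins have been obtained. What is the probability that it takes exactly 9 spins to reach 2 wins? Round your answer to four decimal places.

Y = trial on which the second success occurs; negative binomial, r=2, p=0.367.
P(Y=9) = C(8,1) · p^2 · (1−p)^7
= 8 · 0.13469 · 0.040722 = 0.043878

0.0439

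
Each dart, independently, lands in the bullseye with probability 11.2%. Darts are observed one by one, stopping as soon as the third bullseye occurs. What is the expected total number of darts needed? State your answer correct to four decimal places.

Y = total darts until the third success; negative binomial with r=3, p=0.112.
E[Y] = r / p = 3 / 0.112 = 26.785714

26.7857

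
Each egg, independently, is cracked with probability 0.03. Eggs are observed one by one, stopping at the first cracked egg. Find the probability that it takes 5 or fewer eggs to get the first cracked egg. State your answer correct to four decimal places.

0.1413

Y = number of eggs to the first success; geometric, p = 0.03.
P(Y ≤ 5) = 1 − (1−p)^5 = 1 − 0.858734 = 0.141266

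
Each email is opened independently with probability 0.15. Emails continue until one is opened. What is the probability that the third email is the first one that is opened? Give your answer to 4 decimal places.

Geometric (trials to first success), p = 0.15.
P(Y = 3) = (1−p)^2 · p = 0.7225 · 0.15 = 0.108375

0.1084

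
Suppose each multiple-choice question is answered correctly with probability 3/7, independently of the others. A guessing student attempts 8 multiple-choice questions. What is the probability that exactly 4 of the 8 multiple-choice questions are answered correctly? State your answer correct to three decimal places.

0.252

X ~ Binomial(n=8, p=0.428571).
P(X=4) = C(8,4) · p^4 · (1−p)^4
= 70 · 0.033736 · 0.10662 = 0.25179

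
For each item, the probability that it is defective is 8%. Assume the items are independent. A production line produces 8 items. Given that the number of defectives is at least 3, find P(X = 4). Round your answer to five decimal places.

0.09735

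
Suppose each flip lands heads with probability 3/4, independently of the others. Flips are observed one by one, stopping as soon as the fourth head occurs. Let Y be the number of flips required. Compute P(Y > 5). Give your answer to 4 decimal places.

Needing more than 5 flips ⇔ fewer than 4 successes in the first 5. With X ~ Binomial(5, 0.75), P(Y > 5) = P(X ≤ 3).
  k=0: C(5,0)·0.75^0·0.25^5 = 0.000977
  k=1: C(5,1)·0.75^1·0.25^4 = 0.014648
  k=2: C(5,2)·0.75^2·0.25^3 = 0.087891
  k=3: C(5,3)·0.75^3·0.25^2 = 0.263672
P(X ≤ 3) = 0.367188

0.3672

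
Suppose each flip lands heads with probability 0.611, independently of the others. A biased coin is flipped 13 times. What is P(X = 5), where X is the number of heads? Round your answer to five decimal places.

X ~ Binomial(n=13, p=0.611).
P(X=5) = C(13,5) · p^5 · (1−p)^8
= 1287 · 0.085154 · 0.00052432 = 0.0574621

0.05746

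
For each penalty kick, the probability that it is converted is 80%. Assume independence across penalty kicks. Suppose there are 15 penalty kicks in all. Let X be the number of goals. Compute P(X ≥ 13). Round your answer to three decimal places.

X ~ Binomial(15, 0.80); P(X ≥ 13) = Σ C(15,k) p^k (1−p)^(15−k) over k:
  k=13: C(15,13)·0.80^13·0.20^2 = 0.23090
  k=14: C(15,14)·0.80^14·0.20^1 = 0.13194
  k=15: C(15,15)·0.80^15·0.20^0 = 0.03518
Total = 0.39802

0.398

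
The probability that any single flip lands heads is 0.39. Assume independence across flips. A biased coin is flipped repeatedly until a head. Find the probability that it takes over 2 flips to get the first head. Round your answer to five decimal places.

0.37210

Y = number of flips to the first success; geometric, p = 0.39.
P(Y > 2) = P(first 2 all fail) = (1−p)^2 = 0.3721000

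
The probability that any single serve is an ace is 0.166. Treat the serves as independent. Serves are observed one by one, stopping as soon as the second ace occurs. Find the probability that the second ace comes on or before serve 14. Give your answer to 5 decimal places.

0.70176

Finishing within 14 serves ⇔ at least 2 successes in the first 14. With X ~ Binomial(14, 0.166), P(Y ≤ 14) = 1 − P(X ≤ 1).
  k=0: C(14,0)·0.166^0·0.834^14 = 0.0787634
  k=1: C(14,1)·0.166^1·0.834^13 = 0.2194799
1 − 0.2982434 = 0.7017566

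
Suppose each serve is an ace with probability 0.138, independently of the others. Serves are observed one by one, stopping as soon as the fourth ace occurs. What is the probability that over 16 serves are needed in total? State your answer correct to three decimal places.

0.830

Needing more than 16 serves ⇔ fewer than 4 successes in the first 16. With X ~ Binomial(16, 0.138), P(Y > 16) = P(X ≤ 3).
  k=0: C(16,0)·0.138^0·0.862^16 = 0.09292
  k=1: C(16,1)·0.138^1·0.862^15 = 0.23802
  k=2: C(16,2)·0.138^2·0.862^14 = 0.28579
  k=3: C(16,3)·0.138^3·0.862^13 = 0.21351
P(X ≤ 3) = 0.83024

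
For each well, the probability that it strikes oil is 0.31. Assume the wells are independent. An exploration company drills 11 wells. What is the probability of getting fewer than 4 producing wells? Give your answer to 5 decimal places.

X ~ Binomial(11, 0.31); P(X ≤ 3) = Σ C(11,k) p^k (1−p)^(11−k) over k:
  k=0: C(11,0)·0.31^0·0.69^11 = 0.0168787
  k=1: C(11,1)·0.31^1·0.69^10 = 0.0834152
  k=2: C(11,2)·0.31^2·0.69^9 = 0.1873820
  k=3: C(11,3)·0.31^3·0.69^8 = 0.2525584
Total = 0.5402343

0.54023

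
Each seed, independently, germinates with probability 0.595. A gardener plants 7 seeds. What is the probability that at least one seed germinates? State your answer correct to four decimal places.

0.9982

P(at least one) = 1 − P(none) = 1 − (1 − 0.595)^7
= 1 − 0.001787 = 0.998213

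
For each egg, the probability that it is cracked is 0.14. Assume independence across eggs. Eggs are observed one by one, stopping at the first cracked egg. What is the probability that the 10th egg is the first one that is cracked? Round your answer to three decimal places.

0.036

Geometric (trials to first success), p = 0.14.
P(Y = 10) = (1−p)^9 · p = 0.25733 · 0.14 = 0.03603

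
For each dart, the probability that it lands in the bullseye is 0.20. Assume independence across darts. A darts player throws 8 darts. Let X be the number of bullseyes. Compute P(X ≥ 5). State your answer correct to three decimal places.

0.010

X ~ Binomial(8, 0.20); P(X ≥ 5) = Σ C(8,k) p^k (1−p)^(8−k) over k:
  k=5: C(8,5)·0.20^5·0.80^3 = 0.00918
  k=6: C(8,6)·0.20^6·0.80^2 = 0.00115
  k=7: C(8,7)·0.20^7·0.80^1 = 0.00008
  k=8: C(8,8)·0.20^8·0.80^0 = 0.00000
Total = 0.01041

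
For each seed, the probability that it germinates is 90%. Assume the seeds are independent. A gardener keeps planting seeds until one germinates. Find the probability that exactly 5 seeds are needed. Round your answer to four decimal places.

Geometric (trials to first success), p = 0.90.
P(Y = 5) = (1−p)^4 · p = 0.0001 · 0.90 = 0.000090

0.0001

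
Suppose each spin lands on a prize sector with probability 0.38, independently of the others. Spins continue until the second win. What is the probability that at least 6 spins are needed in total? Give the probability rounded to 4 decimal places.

Needing more than 5 spins ⇔ fewer than 2 successes in the first 5. With X ~ Binomial(5, 0.38), P(Y > 5) = P(X ≤ 1).
  k=0: C(5,0)·0.38^0·0.62^5 = 0.091613
  k=1: C(5,1)·0.38^1·0.62^4 = 0.280750
P(X ≤ 1) = 0.372364

0.3724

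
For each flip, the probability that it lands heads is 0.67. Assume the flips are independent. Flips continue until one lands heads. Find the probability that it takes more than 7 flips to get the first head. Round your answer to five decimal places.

0.00043

Y = number of flips to the first success; geometric, p = 0.67.
P(Y > 7) = P(first 7 all fail) = (1−p)^7 = 0.0004262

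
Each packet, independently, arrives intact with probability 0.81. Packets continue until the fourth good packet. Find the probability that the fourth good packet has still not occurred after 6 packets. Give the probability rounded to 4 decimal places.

0.0870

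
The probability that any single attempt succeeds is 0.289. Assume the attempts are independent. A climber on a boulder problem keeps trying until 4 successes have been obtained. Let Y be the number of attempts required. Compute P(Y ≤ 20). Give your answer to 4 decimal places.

0.8724

Finishing within 20 attempts ⇔ at least 4 successes in the first 20. With X ~ Binomial(20, 0.289), P(Y ≤ 20) = 1 − P(X ≤ 3).
  k=0: C(20,0)·0.289^0·0.711^20 = 0.001090
  k=1: C(20,1)·0.289^1·0.711^19 = 0.008860
  k=2: C(20,2)·0.289^2·0.711^18 = 0.034214
  k=3: C(20,3)·0.289^3·0.711^17 = 0.083441
1 − 0.127606 = 0.872394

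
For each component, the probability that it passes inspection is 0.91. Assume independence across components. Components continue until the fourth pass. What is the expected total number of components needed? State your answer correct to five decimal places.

4.39560

Y = total components until the fourth success; negative binomial with r=4, p=0.91.
E[Y] = r / p = 4 / 0.91 = 4.3956044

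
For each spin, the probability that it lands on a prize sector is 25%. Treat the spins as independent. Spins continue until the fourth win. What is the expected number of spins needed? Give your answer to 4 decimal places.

16.0000

Y = total spins until the fourth success; negative binomial with r=4, p=0.25.
E[Y] = r / p = 4 / 0.25 = 16.000000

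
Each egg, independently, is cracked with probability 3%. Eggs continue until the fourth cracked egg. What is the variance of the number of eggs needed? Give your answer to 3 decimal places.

Y = total eggs until the fourth success; negative binomial with r=4, p=0.03.
Var(Y) = r(1−p)/p² = 4·0.97 / 0.03² = 4311.11111

4311.111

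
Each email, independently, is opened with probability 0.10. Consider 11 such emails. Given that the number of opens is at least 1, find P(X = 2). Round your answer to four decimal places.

X ~ Binomial(11, 0.10). Want P(X=2 | X≥1) = P(X=2) / P(X≥1).
P(X=2) = C(11,2)·0.10^2·0.90^9 = 0.213081
P(X≥1) = 1 − 0.313811 = 0.686189
Ratio = 0.213081 / 0.686189 = 0.310528

0.3105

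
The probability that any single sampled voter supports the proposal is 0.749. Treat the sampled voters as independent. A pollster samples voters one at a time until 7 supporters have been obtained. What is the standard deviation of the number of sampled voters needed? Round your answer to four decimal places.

1.7697

Y = total sampled voters until the seventh success; negative binomial with r=7, p=0.749.
SD(Y) = √[r(1−p)/p²] = √(3.131902) = 1.769718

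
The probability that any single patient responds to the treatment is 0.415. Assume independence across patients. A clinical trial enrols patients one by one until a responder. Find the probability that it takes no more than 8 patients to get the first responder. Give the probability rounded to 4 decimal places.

0.9863

Y = number of patients to the first success; geometric, p = 0.415.
P(Y ≤ 8) = 1 − (1−p)^8 = 1 − 0.013717 = 0.986283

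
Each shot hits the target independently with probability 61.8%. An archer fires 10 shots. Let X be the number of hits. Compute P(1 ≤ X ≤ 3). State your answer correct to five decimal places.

0.04248

X ~ Binomial(10, 0.618); P(1 ≤ X ≤ 3) = Σ C(10,k) p^k (1−p)^(10−k) over k:
  k=1: C(10,1)·0.618^1·0.382^9 = 0.0010704
  k=2: C(10,2)·0.618^2·0.382^8 = 0.0077929
  k=3: C(10,3)·0.618^3·0.382^7 = 0.0336194
Total = 0.0424827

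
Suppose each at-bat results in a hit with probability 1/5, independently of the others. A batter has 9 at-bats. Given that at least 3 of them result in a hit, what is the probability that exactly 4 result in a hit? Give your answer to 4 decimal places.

X ~ Binomial(9, 0.20). Want P(X=4 | X≥3) = P(X=4) / P(X≥3).
P(X=4) = C(9,4)·0.20^4·0.80^5 = 0.066060
P(X≥3) = 1 − 0.134218 − 0.301990 − 0.301990 = 0.261802
Ratio = 0.066060 / 0.261802 = 0.252329

0.2523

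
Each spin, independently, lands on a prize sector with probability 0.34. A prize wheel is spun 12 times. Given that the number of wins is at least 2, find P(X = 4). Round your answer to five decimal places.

X ~ Binomial(12, 0.34). Want P(X=4 | X≥2) = P(X=4) / P(X≥2).
P(X=4) = C(12,4)·0.34^4·0.66^8 = 0.2381619
P(X≥2) = 1 − 0.0068317 − 0.0422322 = 0.9509361
Ratio = 0.2381619 / 0.9509361 = 0.2504500

0.25045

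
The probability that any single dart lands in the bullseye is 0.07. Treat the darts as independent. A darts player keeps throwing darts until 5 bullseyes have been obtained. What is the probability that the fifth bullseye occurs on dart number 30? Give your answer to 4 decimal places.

0.0065

Y = trial on which the fifth success occurs; negative binomial, r=5, p=0.07.
P(Y=30) = C(29,4) · p^5 · (1−p)^25
= 23751 · 1.6807e-06 · 0.16296 = 0.006505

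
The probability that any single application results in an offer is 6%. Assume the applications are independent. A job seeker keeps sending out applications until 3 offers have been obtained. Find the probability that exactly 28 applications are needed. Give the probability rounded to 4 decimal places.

Y = trial on which the third success occurs; negative binomial, r=3, p=0.06.
P(Y=28) = C(27,2) · p^3 · (1−p)^25
= 351 · 0.000216 · 0.21291 = 0.016142

0.0161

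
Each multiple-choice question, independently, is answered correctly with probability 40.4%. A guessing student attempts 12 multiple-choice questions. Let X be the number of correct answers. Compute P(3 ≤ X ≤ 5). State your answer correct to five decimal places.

X ~ Binomial(12, 0.404); P(3 ≤ X ≤ 5) = Σ C(12,k) p^k (1−p)^(12−k) over k:
  k=3: C(12,3)·0.404^3·0.596^9 = 0.1376522
  k=4: C(12,4)·0.404^4·0.596^8 = 0.2099427
  k=5: C(12,5)·0.404^5·0.596^7 = 0.2276962
Total = 0.5752911

0.57529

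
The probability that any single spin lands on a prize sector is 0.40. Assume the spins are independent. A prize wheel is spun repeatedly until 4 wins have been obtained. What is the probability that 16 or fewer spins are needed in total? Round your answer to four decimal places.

0.9349

Finishing within 16 spins ⇔ at least 4 successes in the first 16. With X ~ Binomial(16, 0.40), P(Y ≤ 16) = 1 − P(X ≤ 3).
  k=0: C(16,0)·0.40^0·0.60^16 = 0.000282
  k=1: C(16,1)·0.40^1·0.60^15 = 0.003009
  k=2: C(16,2)·0.40^2·0.60^14 = 0.015046
  k=3: C(16,3)·0.40^3·0.60^13 = 0.046810
1 − 0.065147 = 0.934853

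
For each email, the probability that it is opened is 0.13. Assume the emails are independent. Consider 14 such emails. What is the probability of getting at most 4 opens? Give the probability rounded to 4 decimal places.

0.9731

X ~ Binomial(14, 0.13); P(X ≤ 4) = Σ C(14,k) p^k (1−p)^(14−k) over k:
  k=0: C(14,0)·0.13^0·0.87^14 = 0.142321
  k=1: C(14,1)·0.13^1·0.87^13 = 0.297729
  k=2: C(14,2)·0.13^2·0.87^12 = 0.289174
  k=3: C(14,3)·0.13^3·0.87^11 = 0.172840
  k=4: C(14,4)·0.13^4·0.87^10 = 0.071023
Total = 0.973087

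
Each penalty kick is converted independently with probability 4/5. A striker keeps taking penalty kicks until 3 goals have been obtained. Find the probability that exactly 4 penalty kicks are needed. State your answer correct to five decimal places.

Y = trial on which the third success occurs; negative binomial, r=3, p=0.80.
P(Y=4) = C(3,2) · p^3 · (1−p)^1
= 3 · 0.512 · 0.2 = 0.3072000

0.30720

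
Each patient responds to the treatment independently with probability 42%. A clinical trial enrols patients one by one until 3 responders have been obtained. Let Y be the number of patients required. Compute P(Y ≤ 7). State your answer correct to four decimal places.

Finishing within 7 patients ⇔ at least 3 successes in the first 7. With X ~ Binomial(7, 0.42), P(Y ≤ 7) = 1 − P(X ≤ 2).
  k=0: C(7,0)·0.42^0·0.58^7 = 0.022080
  k=1: C(7,1)·0.42^1·0.58^6 = 0.111922
  k=2: C(7,2)·0.42^2·0.58^5 = 0.243141
1 − 0.377143 = 0.622857

0.6229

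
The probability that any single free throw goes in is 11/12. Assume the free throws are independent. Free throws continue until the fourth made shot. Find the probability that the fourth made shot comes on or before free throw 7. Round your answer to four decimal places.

0.9986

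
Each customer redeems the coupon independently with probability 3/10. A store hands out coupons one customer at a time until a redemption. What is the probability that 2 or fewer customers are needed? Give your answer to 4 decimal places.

0.5100

Y = number of customers to the first success; geometric, p = 0.30.
P(Y ≤ 2) = 1 − (1−p)^2 = 1 − 0.490000 = 0.510000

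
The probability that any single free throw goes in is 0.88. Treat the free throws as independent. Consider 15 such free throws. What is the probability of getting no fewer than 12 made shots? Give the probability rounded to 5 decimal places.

X ~ Binomial(15, 0.88); P(X ≥ 12) = Σ C(15,k) p^k (1−p)^(15−k) over k:
  k=12: C(15,12)·0.88^12·0.12^3 = 0.1695693
  k=13: C(15,13)·0.88^13·0.12^2 = 0.2869634
  k=14: C(15,14)·0.88^14·0.12^1 = 0.3006283
  k=15: C(15,15)·0.88^15·0.12^0 = 0.1469739
Total = 0.9041349

0.90413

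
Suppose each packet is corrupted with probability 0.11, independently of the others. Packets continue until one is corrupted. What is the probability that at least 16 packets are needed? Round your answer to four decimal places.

Y = number of packets to the first success; geometric, p = 0.11.
P(Y > 15) = P(first 15 all fail) = (1−p)^15 = 0.174121

0.1741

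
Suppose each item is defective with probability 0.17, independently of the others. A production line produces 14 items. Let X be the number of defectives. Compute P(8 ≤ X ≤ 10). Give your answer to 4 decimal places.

0.0008

X ~ Binomial(14, 0.17); P(8 ≤ X ≤ 10) = Σ C(14,k) p^k (1−p)^(14−k) over k:
  k=8: C(14,8)·0.17^8·0.83^6 = 0.000685
  k=9: C(14,9)·0.17^9·0.83^5 = 0.000094
  k=10: C(14,10)·0.17^10·0.83^4 = 0.000010
Total = 0.000788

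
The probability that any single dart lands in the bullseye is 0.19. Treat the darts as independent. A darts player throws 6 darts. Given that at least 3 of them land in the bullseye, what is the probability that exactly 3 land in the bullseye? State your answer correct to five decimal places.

0.83817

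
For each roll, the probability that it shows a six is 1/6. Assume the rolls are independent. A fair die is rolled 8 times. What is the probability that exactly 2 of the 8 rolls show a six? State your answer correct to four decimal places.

0.2605

X ~ Binomial(n=8, p=0.166667).
P(X=2) = C(8,2) · p^2 · (1−p)^6
= 28 · 0.027778 · 0.3349 = 0.260476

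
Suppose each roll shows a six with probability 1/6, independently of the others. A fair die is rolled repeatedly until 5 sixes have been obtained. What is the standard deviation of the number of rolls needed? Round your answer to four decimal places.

12.2474

Y = total rolls until the fifth success; negative binomial with r=5, p=0.166667.
SD(Y) = √[r(1−p)/p²] = √(150.000000) = 12.247449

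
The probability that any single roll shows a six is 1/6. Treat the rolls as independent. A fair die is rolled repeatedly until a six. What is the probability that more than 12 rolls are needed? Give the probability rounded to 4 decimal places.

Y = number of rolls to the first success; geometric, p = 0.166667.
P(Y > 12) = P(first 12 all fail) = (1−p)^12 = 0.112157

0.1122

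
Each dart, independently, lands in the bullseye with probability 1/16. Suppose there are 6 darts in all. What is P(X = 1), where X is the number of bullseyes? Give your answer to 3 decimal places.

X ~ Binomial(n=6, p=0.0625).
P(X=1) = C(6,1) · p^1 · (1−p)^5
= 6 · 0.0625 · 0.7242 = 0.27157

0.272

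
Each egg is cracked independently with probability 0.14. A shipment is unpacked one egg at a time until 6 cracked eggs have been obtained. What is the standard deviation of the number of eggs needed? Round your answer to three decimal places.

Y = total eggs until the sixth success; negative binomial with r=6, p=0.14.
SD(Y) = √[r(1−p)/p²] = √(263.26531) = 16.22545

16.225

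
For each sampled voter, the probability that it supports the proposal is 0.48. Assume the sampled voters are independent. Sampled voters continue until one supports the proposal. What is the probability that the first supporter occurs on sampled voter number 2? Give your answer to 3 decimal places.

0.250

Geometric (trials to first success), p = 0.48.
P(Y = 2) = (1−p)^1 · p = 0.52 · 0.48 = 0.24960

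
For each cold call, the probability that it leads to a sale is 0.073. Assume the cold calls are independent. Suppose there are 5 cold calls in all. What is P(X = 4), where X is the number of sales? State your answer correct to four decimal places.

X ~ Binomial(n=5, p=0.073).
P(X=4) = C(5,4) · p^4 · (1−p)^1
= 5 · 2.8398e-05 · 0.927 = 0.000132

0.0001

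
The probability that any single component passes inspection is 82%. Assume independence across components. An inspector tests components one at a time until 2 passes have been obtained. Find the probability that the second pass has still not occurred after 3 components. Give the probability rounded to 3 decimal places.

0.086

Needing more than 3 components ⇔ fewer than 2 successes in the first 3. With X ~ Binomial(3, 0.82), P(Y > 3) = P(X ≤ 1).
  k=0: C(3,0)·0.82^0·0.18^3 = 0.00583
  k=1: C(3,1)·0.82^1·0.18^2 = 0.07970
P(X ≤ 1) = 0.08554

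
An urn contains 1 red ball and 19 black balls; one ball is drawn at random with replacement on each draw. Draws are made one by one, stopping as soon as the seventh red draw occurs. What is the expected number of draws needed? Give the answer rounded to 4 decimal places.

140.0000

Y = total draws until the seventh success; negative binomial with r=7, p=0.05.
E[Y] = r / p = 7 / 0.05 = 140.000000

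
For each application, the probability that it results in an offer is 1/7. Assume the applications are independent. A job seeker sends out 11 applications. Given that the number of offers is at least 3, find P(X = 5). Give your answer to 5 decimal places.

0.05455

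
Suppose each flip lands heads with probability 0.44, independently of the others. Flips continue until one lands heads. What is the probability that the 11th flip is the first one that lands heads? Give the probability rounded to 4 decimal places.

Geometric (trials to first success), p = 0.44.
P(Y = 11) = (1−p)^10 · p = 0.0030331 · 0.44 = 0.001335

0.0013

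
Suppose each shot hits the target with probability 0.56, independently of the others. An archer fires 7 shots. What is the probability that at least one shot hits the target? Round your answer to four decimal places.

P(at least one) = 1 − P(none) = 1 − (1 − 0.56)^7
= 1 − 0.003193 = 0.996807

0.9968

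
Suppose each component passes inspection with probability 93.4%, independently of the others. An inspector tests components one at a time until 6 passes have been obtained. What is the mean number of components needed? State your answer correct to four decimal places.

Y = total components until the sixth success; negative binomial with r=6, p=0.934.
E[Y] = r / p = 6 / 0.934 = 6.423983

6.4240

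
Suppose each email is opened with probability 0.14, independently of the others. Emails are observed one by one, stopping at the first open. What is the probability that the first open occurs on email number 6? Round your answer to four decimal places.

0.0659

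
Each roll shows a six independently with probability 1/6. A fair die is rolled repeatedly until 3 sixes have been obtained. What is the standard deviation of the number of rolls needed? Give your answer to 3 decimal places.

9.487

Y = total rolls until the third success; negative binomial with r=3, p=0.166667.
SD(Y) = √[r(1−p)/p²] = √(90.00000) = 9.48683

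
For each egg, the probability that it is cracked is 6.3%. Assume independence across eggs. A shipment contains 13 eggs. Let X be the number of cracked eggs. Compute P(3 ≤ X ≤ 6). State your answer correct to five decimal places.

X ~ Binomial(13, 0.063); P(3 ≤ X ≤ 6) = Σ C(13,k) p^k (1−p)^(13−k) over k:
  k=3: C(13,3)·0.063^3·0.937^10 = 0.0373064
  k=4: C(13,4)·0.063^4·0.937^9 = 0.0062708
  k=5: C(13,5)·0.063^5·0.937^8 = 0.0007589
  k=6: C(13,6)·0.063^6·0.937^7 = 0.0000680
Total = 0.0444042

0.04440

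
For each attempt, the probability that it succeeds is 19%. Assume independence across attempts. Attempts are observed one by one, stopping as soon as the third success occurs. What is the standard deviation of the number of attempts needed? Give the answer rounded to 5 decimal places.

8.20445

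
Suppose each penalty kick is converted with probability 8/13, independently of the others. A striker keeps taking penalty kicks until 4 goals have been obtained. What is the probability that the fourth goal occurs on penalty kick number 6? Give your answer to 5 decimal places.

Y = trial on which the fourth success occurs; negative binomial, r=4, p=0.615385.
P(Y=6) = C(5,3) · p^4 · (1−p)^2
= 10 · 0.14341 · 0.14793 = 0.2121484

0.21215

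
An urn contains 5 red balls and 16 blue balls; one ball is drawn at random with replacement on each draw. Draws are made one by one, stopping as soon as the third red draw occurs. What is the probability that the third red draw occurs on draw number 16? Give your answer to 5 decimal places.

0.04132

Y = trial on which the third success occurs; negative binomial, r=3, p=0.238095.
P(Y=16) = C(15,2) · p^3 · (1−p)^13
= 105 · 0.013497 · 0.029155 = 0.0413191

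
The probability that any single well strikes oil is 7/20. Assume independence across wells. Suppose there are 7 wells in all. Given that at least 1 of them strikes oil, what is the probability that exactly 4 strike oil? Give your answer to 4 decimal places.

X ~ Binomial(7, 0.35). Want P(X=4 | X≥1) = P(X=4) / P(X≥1).
P(X=4) = C(7,4)·0.35^4·0.65^3 = 0.144238
P(X≥1) = 1 − 0.049022 = 0.950978
Ratio = 0.144238 / 0.950978 = 0.151674

0.1517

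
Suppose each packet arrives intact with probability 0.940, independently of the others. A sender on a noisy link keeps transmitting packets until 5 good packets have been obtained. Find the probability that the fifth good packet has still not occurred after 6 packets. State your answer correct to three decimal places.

0.046

Needing more than 6 packets ⇔ fewer than 5 successes in the first 6. With X ~ Binomial(6, 0.94), P(Y > 6) = P(X ≤ 4).
  k=0: C(6,0)·0.94^0·0.06^6 = 0.00000
  k=1: C(6,1)·0.94^1·0.06^5 = 0.00000
  k=2: C(6,2)·0.94^2·0.06^4 = 0.00017
  k=3: C(6,3)·0.94^3·0.06^3 = 0.00359
  k=4: C(6,4)·0.94^4·0.06^2 = 0.04216
P(X ≤ 4) = 0.04592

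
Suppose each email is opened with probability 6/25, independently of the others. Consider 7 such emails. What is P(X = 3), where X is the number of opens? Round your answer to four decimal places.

0.1614

X ~ Binomial(n=7, p=0.24).
P(X=3) = C(7,3) · p^3 · (1−p)^4
= 35 · 0.013824 · 0.33362 = 0.161420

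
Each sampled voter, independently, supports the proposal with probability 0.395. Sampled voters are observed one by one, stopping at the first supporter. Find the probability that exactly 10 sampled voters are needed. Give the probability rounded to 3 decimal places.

0.004

Geometric (trials to first success), p = 0.395.
P(Y = 10) = (1−p)^9 · p = 0.010859 · 0.395 = 0.00429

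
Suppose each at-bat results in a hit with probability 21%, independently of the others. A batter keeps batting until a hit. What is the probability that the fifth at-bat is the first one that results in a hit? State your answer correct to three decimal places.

0.082

Geometric (trials to first success), p = 0.21.
P(Y = 5) = (1−p)^4 · p = 0.3895 · 0.21 = 0.08180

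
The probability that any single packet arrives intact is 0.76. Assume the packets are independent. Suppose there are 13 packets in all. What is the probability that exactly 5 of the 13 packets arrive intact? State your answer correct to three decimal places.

0.004

X ~ Binomial(n=13, p=0.76).
P(X=5) = C(13,5) · p^5 · (1−p)^8
= 1287 · 0.25355 · 1.1008e-05 = 0.00359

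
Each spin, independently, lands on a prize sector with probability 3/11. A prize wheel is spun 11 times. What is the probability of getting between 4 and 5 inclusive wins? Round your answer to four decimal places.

0.2996

X ~ Binomial(11, 0.272727); P(4 ≤ X ≤ 5) = Σ C(11,k) p^k (1−p)^(11−k) over k:
  k=4: C(11,4)·0.272727^4·0.727273^7 = 0.196476
  k=5: C(11,5)·0.272727^5·0.727273^6 = 0.103150
Total = 0.299626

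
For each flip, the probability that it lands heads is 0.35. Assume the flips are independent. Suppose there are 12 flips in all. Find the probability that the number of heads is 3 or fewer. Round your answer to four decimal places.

X ~ Binomial(12, 0.35); P(X ≤ 3) = Σ C(12,k) p^k (1−p)^(12−k) over k:
  k=0: C(12,0)·0.35^0·0.65^12 = 0.005688
  k=1: C(12,1)·0.35^1·0.65^11 = 0.036753
  k=2: C(12,2)·0.35^2·0.65^10 = 0.108846
  k=3: C(12,3)·0.35^3·0.65^9 = 0.195365
Total = 0.346653

0.3467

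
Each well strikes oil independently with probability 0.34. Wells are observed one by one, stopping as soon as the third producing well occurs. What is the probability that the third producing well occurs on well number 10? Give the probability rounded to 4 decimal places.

0.0772

Y = trial on which the third success occurs; negative binomial, r=3, p=0.34.
P(Y=10) = C(9,2) · p^3 · (1−p)^7
= 36 · 0.039304 · 0.054552 = 0.077187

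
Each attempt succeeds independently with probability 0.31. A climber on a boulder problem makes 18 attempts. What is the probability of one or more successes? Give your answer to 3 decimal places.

0.999

P(at least one) = 1 − P(none) = 1 − (1 − 0.31)^18
= 1 − 0.00126 = 0.99874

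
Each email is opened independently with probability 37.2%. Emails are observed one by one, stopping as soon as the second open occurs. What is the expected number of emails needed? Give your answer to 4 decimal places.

5.3763

Y = total emails until the second success; negative binomial with r=2, p=0.372.
E[Y] = r / p = 2 / 0.372 = 5.376344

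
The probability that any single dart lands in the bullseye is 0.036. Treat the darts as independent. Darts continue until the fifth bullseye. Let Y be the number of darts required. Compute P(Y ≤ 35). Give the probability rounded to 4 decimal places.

Finishing within 35 darts ⇔ at least 5 successes in the first 35. With X ~ Binomial(35, 0.036), P(Y ≤ 35) = 1 − P(X ≤ 4).
  k=0: C(35,0)·0.036^0·0.964^35 = 0.277138
  k=1: C(35,1)·0.036^1·0.964^34 = 0.362234
  k=2: C(35,2)·0.036^2·0.964^33 = 0.229966
  k=3: C(35,3)·0.036^3·0.964^32 = 0.094467
  k=4: C(35,4)·0.036^4·0.964^31 = 0.028223
1 − 0.992029 = 0.007971

0.0080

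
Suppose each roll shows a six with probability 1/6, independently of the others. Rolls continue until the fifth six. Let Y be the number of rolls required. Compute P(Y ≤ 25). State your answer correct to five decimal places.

0.40627

Finishing within 25 rolls ⇔ at least 5 successes in the first 25. With X ~ Binomial(25, 0.166667), P(Y ≤ 25) = 1 − P(X ≤ 4).
  k=0: C(25,0)·0.166667^0·0.833333^25 = 0.0104826
  k=1: C(25,1)·0.166667^1·0.833333^24 = 0.0524130
  k=2: C(25,2)·0.166667^2·0.833333^23 = 0.1257912
  k=3: C(25,3)·0.166667^3·0.833333^22 = 0.1928798
  k=4: C(25,4)·0.166667^4·0.833333^21 = 0.2121677
1 − 0.5937342 = 0.4062658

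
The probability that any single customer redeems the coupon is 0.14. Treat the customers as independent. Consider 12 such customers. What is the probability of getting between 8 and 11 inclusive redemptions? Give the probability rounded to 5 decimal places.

0.00004

X ~ Binomial(12, 0.14); P(8 ≤ X ≤ 11) = Σ C(12,k) p^k (1−p)^(12−k) over k:
  k=8: C(12,8)·0.14^8·0.86^4 = 0.0000400
  k=9: C(12,9)·0.14^9·0.86^3 = 0.0000029
  k=10: C(12,10)·0.14^10·0.86^2 = 0.0000001
  k=11: C(12,11)·0.14^11·0.86^1 = 0.0000000
Total = 0.0000430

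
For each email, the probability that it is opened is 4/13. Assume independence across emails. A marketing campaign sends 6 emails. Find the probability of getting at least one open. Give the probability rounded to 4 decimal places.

0.8899

P(at least one) = 1 − P(none) = 1 − (1 − 0.307692)^6
= 1 − 0.110102 = 0.889898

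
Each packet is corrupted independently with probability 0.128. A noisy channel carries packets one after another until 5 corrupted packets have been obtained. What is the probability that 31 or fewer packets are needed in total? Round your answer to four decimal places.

Finishing within 31 packets ⇔ at least 5 successes in the first 31. With X ~ Binomial(31, 0.128), P(Y ≤ 31) = 1 − P(X ≤ 4).
  k=0: C(31,0)·0.128^0·0.872^31 = 0.014322
  k=1: C(31,1)·0.128^1·0.872^30 = 0.065173
  k=2: C(31,2)·0.128^2·0.872^29 = 0.143500
  k=3: C(31,3)·0.128^3·0.872^28 = 0.203620
  k=4: C(31,4)·0.128^4·0.872^27 = 0.209225
1 − 0.635840 = 0.364160

0.3642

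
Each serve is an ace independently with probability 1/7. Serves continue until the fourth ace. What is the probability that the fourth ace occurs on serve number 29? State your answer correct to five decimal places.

0.02893

Y = trial on which the fourth success occurs; negative binomial, r=4, p=0.142857.
P(Y=29) = C(28,3) · p^4 · (1−p)^25
= 3276 · 0.00041649 · 0.0212 = 0.0289256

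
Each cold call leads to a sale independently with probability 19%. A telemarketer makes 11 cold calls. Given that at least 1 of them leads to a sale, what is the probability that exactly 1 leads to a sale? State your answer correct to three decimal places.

X ~ Binomial(11, 0.19). Want P(X=1 | X≥1) = P(X=1) / P(X≥1).
P(X=1) = C(11,1)·0.19^1·0.81^10 = 0.25410
P(X≥1) = 1 − 0.09848 = 0.90152
Ratio = 0.25410 / 0.90152 = 0.28185

0.282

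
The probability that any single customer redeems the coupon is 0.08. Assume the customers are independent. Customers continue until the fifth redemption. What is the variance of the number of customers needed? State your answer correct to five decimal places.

718.75000

Y = total customers until the fifth success; negative binomial with r=5, p=0.08.
Var(Y) = r(1−p)/p² = 5·0.92 / 0.08² = 718.7500000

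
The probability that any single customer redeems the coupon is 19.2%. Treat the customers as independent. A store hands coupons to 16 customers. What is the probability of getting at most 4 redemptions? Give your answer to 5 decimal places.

0.82164

X ~ Binomial(16, 0.192); P(X ≤ 4) = Σ C(16,k) p^k (1−p)^(16−k) over k:
  k=0: C(16,0)·0.192^0·0.808^16 = 0.0330052
  k=1: C(16,1)·0.192^1·0.808^15 = 0.1254849
  k=2: C(16,2)·0.192^2·0.808^14 = 0.2236365
  k=3: C(16,3)·0.192^3·0.808^13 = 0.2479930
  k=4: C(16,4)·0.192^4·0.808^12 = 0.1915193
Total = 0.8216390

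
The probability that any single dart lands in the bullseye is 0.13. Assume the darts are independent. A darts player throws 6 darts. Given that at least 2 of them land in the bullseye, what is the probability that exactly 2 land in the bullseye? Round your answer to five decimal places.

X ~ Binomial(6, 0.13). Want P(X=2 | X≥2) = P(X=2) / P(X≥2).
P(X=2) = C(6,2)·0.13^2·0.87^4 = 0.1452295
P(X≥2) = 1 − 0.4336262 − 0.3887683 = 0.1776055
Ratio = 0.1452295 / 0.1776055 = 0.8177087

0.81771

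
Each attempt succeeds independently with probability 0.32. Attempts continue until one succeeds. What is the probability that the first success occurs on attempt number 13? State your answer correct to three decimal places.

0.003

Geometric (trials to first success), p = 0.32.
P(Y = 13) = (1−p)^12 · p = 0.0097748 · 0.32 = 0.00313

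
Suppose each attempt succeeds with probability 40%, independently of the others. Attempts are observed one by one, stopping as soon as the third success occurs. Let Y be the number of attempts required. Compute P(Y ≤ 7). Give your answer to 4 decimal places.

0.5801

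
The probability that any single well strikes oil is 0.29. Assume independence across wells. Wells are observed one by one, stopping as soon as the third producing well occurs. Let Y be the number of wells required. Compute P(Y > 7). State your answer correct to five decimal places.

0.66964

Needing more than 7 wells ⇔ fewer than 3 successes in the first 7. With X ~ Binomial(7, 0.29), P(Y > 7) = P(X ≤ 2).
  k=0: C(7,0)·0.29^0·0.71^7 = 0.0909512
  k=1: C(7,1)·0.29^1·0.71^6 = 0.2600436
  k=2: C(7,2)·0.29^2·0.71^5 = 0.3186449
P(X ≤ 2) = 0.6696397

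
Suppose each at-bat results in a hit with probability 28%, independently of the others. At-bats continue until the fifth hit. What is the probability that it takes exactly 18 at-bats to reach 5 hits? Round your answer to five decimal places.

0.05724

Y = trial on which the fifth success occurs; negative binomial, r=5, p=0.28.
P(Y=18) = C(17,4) · p^5 · (1−p)^13
= 2380 · 0.001721 · 0.013974 = 0.0572387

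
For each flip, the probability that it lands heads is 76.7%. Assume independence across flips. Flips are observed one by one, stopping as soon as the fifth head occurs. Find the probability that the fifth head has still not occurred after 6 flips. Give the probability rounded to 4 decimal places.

Needing more than 6 flips ⇔ fewer than 5 successes in the first 6. With X ~ Binomial(6, 0.767), P(Y > 6) = P(X ≤ 4).
  k=0: C(6,0)·0.767^0·0.233^6 = 0.000160
  k=1: C(6,1)·0.767^1·0.233^5 = 0.003160
  k=2: C(6,2)·0.767^2·0.233^4 = 0.026008
  k=3: C(6,3)·0.767^3·0.233^3 = 0.114152
  k=4: C(6,4)·0.767^4·0.233^2 = 0.281828
P(X ≤ 4) = 0.425309

0.4253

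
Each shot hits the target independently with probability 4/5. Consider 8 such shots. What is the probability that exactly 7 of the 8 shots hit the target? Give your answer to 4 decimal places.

X ~ Binomial(n=8, p=0.80).
P(X=7) = C(8,7) · p^7 · (1−p)^1
= 8 · 0.20972 · 0.2 = 0.335544

0.3355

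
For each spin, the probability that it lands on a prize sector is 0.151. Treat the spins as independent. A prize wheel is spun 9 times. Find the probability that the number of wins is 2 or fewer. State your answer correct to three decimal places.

X ~ Binomial(9, 0.151); P(X ≤ 2) = Σ C(9,k) p^k (1−p)^(9−k) over k:
  k=0: C(9,0)·0.151^0·0.849^9 = 0.22918
  k=1: C(9,1)·0.151^1·0.849^8 = 0.36684
  k=2: C(9,2)·0.151^2·0.849^7 = 0.26098
Total = 0.85700

0.857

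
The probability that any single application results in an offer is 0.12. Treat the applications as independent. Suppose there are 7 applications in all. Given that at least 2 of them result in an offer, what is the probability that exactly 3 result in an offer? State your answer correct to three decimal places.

0.180

X ~ Binomial(7, 0.12). Want P(X=3 | X≥2) = P(X=3) / P(X≥2).
P(X=3) = C(7,3)·0.12^3·0.88^4 = 0.03627
P(X≥2) = 1 − 0.40868 − 0.39010 = 0.20122
Ratio = 0.03627 / 0.20122 = 0.18024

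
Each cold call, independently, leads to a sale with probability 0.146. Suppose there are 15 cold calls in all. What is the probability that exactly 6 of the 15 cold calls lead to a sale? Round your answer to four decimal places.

X ~ Binomial(n=15, p=0.146).
P(X=6) = C(15,6) · p^6 · (1−p)^9
= 5005 · 9.6854e-06 · 0.24161 = 0.011712

0.0117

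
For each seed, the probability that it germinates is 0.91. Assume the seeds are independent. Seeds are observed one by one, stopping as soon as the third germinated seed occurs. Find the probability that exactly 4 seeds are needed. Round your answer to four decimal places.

0.2035

Y = trial on which the third success occurs; negative binomial, r=3, p=0.91.
P(Y=4) = C(3,2) · p^3 · (1−p)^1
= 3 · 0.75357 · 0.09 = 0.203464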